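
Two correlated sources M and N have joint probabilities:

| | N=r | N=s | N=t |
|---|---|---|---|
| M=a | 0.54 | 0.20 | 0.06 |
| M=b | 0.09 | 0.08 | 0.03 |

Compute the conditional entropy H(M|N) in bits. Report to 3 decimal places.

0.697 bits

Chain rule: H(M|N) = H(M,N) − H(N).
Marginals: p(M) = (0.8000, 0.2000), p(N) = (0.6300, 0.2800, 0.0900).
H(M,N) = 1.9439 bits; H(N) = 1.2468 bits.
H(M|N) = 1.9439 − 1.2468 = 0.697 bits.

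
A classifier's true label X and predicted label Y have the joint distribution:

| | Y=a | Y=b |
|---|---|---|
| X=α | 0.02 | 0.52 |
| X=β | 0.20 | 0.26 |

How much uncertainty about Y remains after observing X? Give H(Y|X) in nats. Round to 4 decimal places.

0.4005 nats

Marginals: p(X) = (0.5400, 0.4600), p(Y) = (0.2200, 0.7800).
H(Y|X) = Σ p(X) · H(Y|X=·).
  X=α: p=0.5400, H(Y|X=α) = 0.1584
  X=β: p=0.4600, H(Y|X=β) = 0.6846
Weighted sum = 0.4005 nats.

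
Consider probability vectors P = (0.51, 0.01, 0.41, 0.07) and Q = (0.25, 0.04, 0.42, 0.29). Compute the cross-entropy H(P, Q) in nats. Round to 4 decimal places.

1.1815 nats

H(P,Q) = −Σ p·ln q.
  −0.51·ln(0.25) = 0.70701
  −0.01·ln(0.04) = 0.03219
  −0.41·ln(0.42) = 0.35568
  −0.07·ln(0.29) = 0.08665
H(P,Q) = 1.1815 nats.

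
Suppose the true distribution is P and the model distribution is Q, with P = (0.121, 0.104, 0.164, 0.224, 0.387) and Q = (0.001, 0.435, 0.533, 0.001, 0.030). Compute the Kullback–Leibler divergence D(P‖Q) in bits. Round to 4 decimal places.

3.5202 bits

D(P‖Q) = Σ p·log₂(p/q).
  0.121·log₂(0.121/0.001) = 0.83718
  0.104·log₂(0.104/0.435) = -0.21470
  0.164·log₂(0.164/0.533) = -0.27887
  0.224·log₂(0.224/0.001) = 1.74885
  0.387·log₂(0.387/0.030) = 1.42776
D(P‖Q) = 3.5202 bits.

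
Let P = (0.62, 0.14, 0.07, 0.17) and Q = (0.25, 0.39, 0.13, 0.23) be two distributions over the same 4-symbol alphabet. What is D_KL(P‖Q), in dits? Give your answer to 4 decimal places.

D(P‖Q) = Σ p·log₁₀(p/q).
  0.62·log₁₀(0.62/0.25) = 0.24456
  0.14·log₁₀(0.14/0.39) = -0.06229
  0.07·log₁₀(0.07/0.13) = -0.01882
  0.17·log₁₀(0.17/0.23) = -0.02232
D(P‖Q) = 0.1411 dits.

0.1411 dits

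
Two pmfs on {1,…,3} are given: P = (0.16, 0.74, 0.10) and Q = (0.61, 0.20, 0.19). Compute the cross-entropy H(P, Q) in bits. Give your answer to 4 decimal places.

H(P,Q) = −Σ p·log₂ q.
  −0.16·log₂(0.61) = 0.11410
  −0.74·log₂(0.20) = 1.71823
  −0.10·log₂(0.19) = 0.23959
H(P,Q) = 2.0719 bits.

2.0719 bits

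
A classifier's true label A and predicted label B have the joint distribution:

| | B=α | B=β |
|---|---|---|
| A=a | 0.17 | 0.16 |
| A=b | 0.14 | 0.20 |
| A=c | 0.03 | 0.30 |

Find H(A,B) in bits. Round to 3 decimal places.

2.392 bits

H(A,B) = −Σ p(x,y)·log₂ p(x,y) over all 6 cells.
  cell (a,α): −0.17·log₂0.17 = 0.4346
  cell (a,β): −0.16·log₂0.16 = 0.4230
  cell (b,α): −0.14·log₂0.14 = 0.3971
  cell (b,β): −0.20·log₂0.20 = 0.4644
  cell (c,α): −0.03·log₂0.03 = 0.1518
  cell (c,β): −0.30·log₂0.30 = 0.5211
Sum = 2.392 bits.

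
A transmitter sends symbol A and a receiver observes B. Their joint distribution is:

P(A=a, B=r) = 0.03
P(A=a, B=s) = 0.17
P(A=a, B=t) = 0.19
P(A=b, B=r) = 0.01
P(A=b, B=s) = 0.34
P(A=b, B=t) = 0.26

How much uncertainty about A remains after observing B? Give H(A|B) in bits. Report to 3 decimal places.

Marginals: p(A) = (0.3900, 0.6100), p(B) = (0.0400, 0.5100, 0.4500).
H(A|B) = Σ p(B) · H(A|B=·).
  B=r: p=0.0400, H(A|B=r) = 0.8113
  B=s: p=0.5100, H(A|B=s) = 0.9183
  B=t: p=0.4500, H(A|B=t) = 0.9825
Weighted sum = 0.943 bits.

0.943 bits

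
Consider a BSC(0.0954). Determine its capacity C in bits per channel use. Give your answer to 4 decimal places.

0.5458 bits

Binary symmetric channel: C = 1 − h₂(ε) where h₂ is the binary entropy function.
h₂(0.0954) = −0.0954·log₂0.0954 − 0.9046·log₂0.9046 = 0.4542.
C = 1 − 0.4542 = 0.5458 bits per channel use.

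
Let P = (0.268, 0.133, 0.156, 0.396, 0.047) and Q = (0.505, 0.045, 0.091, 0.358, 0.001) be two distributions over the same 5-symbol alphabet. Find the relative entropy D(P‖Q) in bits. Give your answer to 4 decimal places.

D(P‖Q) = Σ p·log₂(p/q).
  0.268·log₂(0.268/0.505) = -0.24497
  0.133·log₂(0.133/0.045) = 0.20794
  0.156·log₂(0.156/0.091) = 0.12131
  0.396·log₂(0.396/0.358) = 0.05763
  0.047·log₂(0.047/0.001) = 0.26107
D(P‖Q) = 0.4030 bits.

0.4030 bits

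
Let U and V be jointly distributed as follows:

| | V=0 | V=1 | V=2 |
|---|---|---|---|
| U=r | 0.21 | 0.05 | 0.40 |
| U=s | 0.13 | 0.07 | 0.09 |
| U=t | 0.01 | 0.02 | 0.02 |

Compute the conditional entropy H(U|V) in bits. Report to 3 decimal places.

Chain rule: H(U|V) = H(U,V) − H(V).
Marginals: p(U) = (0.6600, 0.2900, 0.0500), p(V) = (0.3500, 0.1400, 0.5100).
H(U,V) = 2.4737 bits; H(V) = 1.4226 bits.
H(U|V) = 2.4737 − 1.4226 = 1.051 bits.

1.051 bits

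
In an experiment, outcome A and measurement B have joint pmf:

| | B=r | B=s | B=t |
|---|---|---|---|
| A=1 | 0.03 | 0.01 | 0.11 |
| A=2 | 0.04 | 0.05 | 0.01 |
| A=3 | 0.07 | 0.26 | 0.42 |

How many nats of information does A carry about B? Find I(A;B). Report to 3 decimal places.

0.084 nats

Marginals: p(A) = (0.1500, 0.1000, 0.7500), p(B) = (0.1400, 0.3200, 0.5400).
I(A;B) = Σ p(x,y)·ln[p(x,y)/(p(x)p(y))].
  (1,r): 0.03·ln(1.4286) = 0.0107
  (1,s): 0.01·ln(0.2083) = -0.0157
  (1,t): 0.11·ln(1.3580) = 0.0337
  (2,r): 0.04·ln(2.8571) = 0.0420
  (2,s): 0.05·ln(1.5625) = 0.0223
  (2,t): 0.01·ln(0.1852) = -0.0169
  (3,r): 0.07·ln(0.6667) = -0.0284
  (3,s): 0.26·ln(1.0833) = 0.0208
  (3,t): 0.42·ln(1.0370) = 0.0153
Sum = 0.084 nats.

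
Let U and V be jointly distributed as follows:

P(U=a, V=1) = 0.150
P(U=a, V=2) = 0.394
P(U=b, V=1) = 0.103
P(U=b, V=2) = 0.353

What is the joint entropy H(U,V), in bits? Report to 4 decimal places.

1.8080 bits

H(U,V) = −Σ p(x,y)·log₂ p(x,y) over all 4 cells.
  cell (a,1): −0.150·log₂0.150 = 0.41054
  cell (a,2): −0.394·log₂0.394 = 0.52943
  cell (b,1): −0.103·log₂0.103 = 0.33777
  cell (b,2): −0.353·log₂0.353 = 0.53030
Sum = 1.8080 bits.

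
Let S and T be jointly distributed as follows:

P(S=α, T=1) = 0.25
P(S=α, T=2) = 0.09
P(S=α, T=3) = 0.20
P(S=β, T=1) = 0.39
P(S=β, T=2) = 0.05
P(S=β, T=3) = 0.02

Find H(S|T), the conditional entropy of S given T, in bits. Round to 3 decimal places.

0.846 bits

Chain rule: H(S|T) = H(S,T) − H(T).
Marginals: p(S) = (0.5400, 0.4600), p(T) = (0.6400, 0.1400, 0.2200).
H(S,T) = 2.1358 bits; H(T) = 1.2898 bits.
H(S|T) = 2.1358 − 1.2898 = 0.846 bits.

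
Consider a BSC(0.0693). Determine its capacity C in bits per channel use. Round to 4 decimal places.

0.6367 bits

Binary symmetric channel: C = 1 − h₂(ε) where h₂ is the binary entropy function.
h₂(0.0693) = −0.0693·log₂0.0693 − 0.9307·log₂0.9307 = 0.3633.
C = 1 − 0.3633 = 0.6367 bits per channel use.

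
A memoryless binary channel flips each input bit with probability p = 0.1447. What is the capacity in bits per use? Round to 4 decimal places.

Binary symmetric channel: C = 1 − h₂(ε) where h₂ is the binary entropy function.
h₂(0.1447) = −0.1447·log₂0.1447 − 0.8553·log₂0.8553 = 0.5964.
C = 1 − 0.5964 = 0.4036 bits per channel use.

0.4036 bits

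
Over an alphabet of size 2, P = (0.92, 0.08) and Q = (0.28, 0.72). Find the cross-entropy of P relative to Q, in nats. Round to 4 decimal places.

1.1974 nats

H(P,Q) = −Σ p·ln q.
  −0.92·ln(0.28) = 1.17113
  −0.08·ln(0.72) = 0.02628
H(P,Q) = 1.1974 nats.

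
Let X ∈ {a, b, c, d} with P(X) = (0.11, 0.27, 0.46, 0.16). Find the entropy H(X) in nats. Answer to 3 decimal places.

1.247 nats

H(X) = −Σ p·ln p.
  −(0.11)·ln(0.11) = 0.2428
  −(0.27)·ln(0.27) = 0.3535
  −(0.46)·ln(0.46) = 0.3572
  −(0.16)·ln(0.16) = 0.2932
Sum: 0.2428 + 0.3535 + 0.3572 + 0.2932 = 1.247 nats.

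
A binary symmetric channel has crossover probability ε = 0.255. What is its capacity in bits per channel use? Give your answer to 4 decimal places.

Binary symmetric channel: C = 1 − h₂(ε) where h₂ is the binary entropy function.
h₂(0.255) = −0.255·log₂0.255 − 0.745·log₂0.745 = 0.8191.
C = 1 − 0.8191 = 0.1809 bits per channel use.

0.1809 bits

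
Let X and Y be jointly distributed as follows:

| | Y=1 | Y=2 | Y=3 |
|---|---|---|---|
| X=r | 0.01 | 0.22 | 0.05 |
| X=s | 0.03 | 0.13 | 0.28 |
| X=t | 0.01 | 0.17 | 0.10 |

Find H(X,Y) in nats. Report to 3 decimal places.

1.833 nats

H(X,Y) = −Σ p(x,y)·ln p(x,y) over all 9 cells.
  cell (r,1): −0.01·ln0.01 = 0.0461
  cell (r,2): −0.22·ln0.22 = 0.3331
  cell (r,3): −0.05·ln0.05 = 0.1498
  cell (s,1): −0.03·ln0.03 = 0.1052
  cell (s,2): −0.13·ln0.13 = 0.2652
  cell (s,3): −0.28·ln0.28 = 0.3564
  cell (t,1): −0.01·ln0.01 = 0.0461
  cell (t,2): −0.17·ln0.17 = 0.3012
  cell (t,3): −0.10·ln0.10 = 0.2303
Sum = 1.833 nats.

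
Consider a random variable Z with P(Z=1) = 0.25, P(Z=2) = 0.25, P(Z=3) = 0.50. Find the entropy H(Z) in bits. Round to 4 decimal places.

1.5000 bits

H(Z) = −Σ p·log₂ p.
  −(0.25)·log₂(0.25) = 0.50000
  −(0.25)·log₂(0.25) = 0.50000
  −(0.50)·log₂(0.50) = 0.50000
Sum: 0.50000 + 0.50000 + 0.50000 = 1.5000 bits.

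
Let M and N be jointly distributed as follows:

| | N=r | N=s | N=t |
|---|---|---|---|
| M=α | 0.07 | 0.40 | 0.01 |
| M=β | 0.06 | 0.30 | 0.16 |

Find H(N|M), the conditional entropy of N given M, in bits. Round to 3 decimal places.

1.053 bits

Marginals: p(M) = (0.4800, 0.5200), p(N) = (0.1300, 0.7000, 0.1700).
H(N|M) = Σ p(M) · H(N|M=·).
  M=α: p=0.4800, H(N|M=α) = 0.7406
  M=β: p=0.5200, H(N|M=β) = 1.3405
Weighted sum = 1.053 bits.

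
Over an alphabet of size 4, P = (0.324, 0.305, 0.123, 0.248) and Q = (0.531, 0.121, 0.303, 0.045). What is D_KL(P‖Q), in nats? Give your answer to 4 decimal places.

0.4343 nats

D(P‖Q) = Σ p·ln(p/q).
  0.324·ln(0.324/0.531) = -0.16006
  0.305·ln(0.305/0.121) = 0.28198
  0.123·ln(0.123/0.303) = -0.11089
  0.248·ln(0.248/0.045) = 0.42328
D(P‖Q) = 0.4343 nats.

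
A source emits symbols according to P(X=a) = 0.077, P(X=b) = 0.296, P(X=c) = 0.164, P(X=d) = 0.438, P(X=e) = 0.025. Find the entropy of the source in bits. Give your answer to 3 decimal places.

H(X) = −Σ p·log₂ p.
  −(0.077)·log₂(0.077) = 0.2848
  −(0.296)·log₂(0.296) = 0.5199
  −(0.164)·log₂(0.164) = 0.4278
  −(0.438)·log₂(0.438) = 0.5217
  −(0.025)·log₂(0.025) = 0.1330
Sum: 0.2848 + 0.5199 + 0.4278 + 0.5217 + 0.1330 = 1.887 bits.

1.887 bits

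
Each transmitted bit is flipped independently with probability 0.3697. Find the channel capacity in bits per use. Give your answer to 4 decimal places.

0.0496 bits

Binary symmetric channel: C = 1 − h₂(ε) where h₂ is the binary entropy function.
h₂(0.3697) = −0.3697·log₂0.3697 − 0.6303·log₂0.6303 = 0.9504.
C = 1 − 0.9504 = 0.0496 bits per channel use.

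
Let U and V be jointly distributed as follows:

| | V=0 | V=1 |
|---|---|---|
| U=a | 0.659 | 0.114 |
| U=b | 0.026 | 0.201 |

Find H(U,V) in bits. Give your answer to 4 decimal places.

1.3558 bits

H(U,V) = −Σ p(x,y)·log₂ p(x,y) over all 4 cells.
  cell (a,0): −0.659·log₂0.659 = 0.39649
  cell (a,1): −0.114·log₂0.114 = 0.35715
  cell (b,0): −0.026·log₂0.026 = 0.13690
  cell (b,1): −0.201·log₂0.201 = 0.46526
Sum = 1.3558 bits.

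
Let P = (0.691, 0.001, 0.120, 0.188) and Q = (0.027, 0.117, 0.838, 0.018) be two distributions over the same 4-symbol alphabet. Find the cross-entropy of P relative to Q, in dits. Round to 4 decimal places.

1.4221 dits

H(P,Q) = −Σ p·log₁₀ q.
  −0.691·log₁₀(0.027) = 1.08393
  −0.001·log₁₀(0.117) = 0.00093
  −0.120·log₁₀(0.838) = 0.00921
  −0.188·log₁₀(0.018) = 0.32801
H(P,Q) = 1.4221 dits.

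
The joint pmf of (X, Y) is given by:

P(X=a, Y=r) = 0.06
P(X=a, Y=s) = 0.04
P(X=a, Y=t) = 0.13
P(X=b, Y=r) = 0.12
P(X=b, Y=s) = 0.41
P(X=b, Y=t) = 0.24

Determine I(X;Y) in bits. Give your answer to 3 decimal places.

Marginals: p(X) = (0.2300, 0.7700), p(Y) = (0.1800, 0.4500, 0.3700).
I(X;Y) = Σ p(x,y)·log₂[p(x,y)/(p(x)p(y))].
  (a,r): 0.06·log₂(1.4493) = 0.0321
  (a,s): 0.04·log₂(0.3865) = -0.0549
  (a,t): 0.13·log₂(1.5276) = 0.0795
  (b,r): 0.12·log₂(0.8658) = -0.0249
  (b,s): 0.41·log₂(1.1833) = 0.0995
  (b,t): 0.24·log₂(0.8424) = -0.0594
Sum = 0.072 bits.

0.072 bits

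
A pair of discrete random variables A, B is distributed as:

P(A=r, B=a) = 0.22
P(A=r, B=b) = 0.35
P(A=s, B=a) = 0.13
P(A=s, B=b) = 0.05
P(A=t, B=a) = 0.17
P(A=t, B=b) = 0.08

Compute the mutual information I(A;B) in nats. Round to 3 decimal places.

Marginals: p(A) = (0.5700, 0.1800, 0.2500), p(B) = (0.5200, 0.4800).
I(A;B) = H(A) + H(B) − H(A,B).
H(A) = 0.9756, H(B) = 0.6923, H(A,B) = 1.6189.
I(A;B) = 0.9756 + 0.6923 − 1.6189 = 0.049 nats.

0.049 nats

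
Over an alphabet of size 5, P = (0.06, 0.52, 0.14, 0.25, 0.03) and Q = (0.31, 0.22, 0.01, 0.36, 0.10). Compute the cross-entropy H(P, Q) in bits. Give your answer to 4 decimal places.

H(P,Q) = −Σ p·log₂ q.
  −0.06·log₂(0.31) = 0.10138
  −0.52·log₂(0.22) = 1.13590
  −0.14·log₂(0.01) = 0.93014
  −0.25·log₂(0.36) = 0.36848
  −0.03·log₂(0.10) = 0.09966
H(P,Q) = 2.6356 bits.

2.6356 bits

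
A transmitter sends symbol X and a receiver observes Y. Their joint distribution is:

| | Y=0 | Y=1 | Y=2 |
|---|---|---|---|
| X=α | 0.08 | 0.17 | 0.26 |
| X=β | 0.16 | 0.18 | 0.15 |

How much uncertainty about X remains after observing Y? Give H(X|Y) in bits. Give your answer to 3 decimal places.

Marginals: p(X) = (0.5100, 0.4900), p(Y) = (0.2400, 0.3500, 0.4100).
H(X|Y) = Σ p(Y) · H(X|Y=·).
  Y=0: p=0.2400, H(X|Y=0) = 0.9183
  Y=1: p=0.3500, H(X|Y=1) = 0.9994
  Y=2: p=0.4100, H(X|Y=2) = 0.9474
Weighted sum = 0.959 bits.

0.959 bits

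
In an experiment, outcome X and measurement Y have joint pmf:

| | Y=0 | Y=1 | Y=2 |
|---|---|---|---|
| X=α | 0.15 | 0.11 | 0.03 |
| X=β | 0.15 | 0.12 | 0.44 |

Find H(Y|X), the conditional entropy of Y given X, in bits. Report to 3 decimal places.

Marginals: p(X) = (0.2900, 0.7100), p(Y) = (0.3000, 0.2300, 0.4700).
H(Y|X) = Σ p(X) · H(Y|X=·).
  X=α: p=0.2900, H(Y|X=α) = 1.3610
  X=β: p=0.7100, H(Y|X=β) = 1.3351
Weighted sum = 1.343 bits.

1.343 bits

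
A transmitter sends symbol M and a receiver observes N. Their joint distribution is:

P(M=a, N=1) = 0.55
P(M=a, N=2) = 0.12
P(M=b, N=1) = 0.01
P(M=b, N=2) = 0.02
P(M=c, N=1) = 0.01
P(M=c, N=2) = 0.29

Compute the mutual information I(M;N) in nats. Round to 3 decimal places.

Marginals: p(M) = (0.6700, 0.0300, 0.3000), p(N) = (0.5700, 0.4300).
I(M;N) = H(M) + H(N) − H(M,N).
H(M) = 0.7347, H(N) = 0.6833, H(M,N) = 1.1126.
I(M;N) = 0.7347 + 0.6833 − 1.1126 = 0.305 nats.

0.305 nats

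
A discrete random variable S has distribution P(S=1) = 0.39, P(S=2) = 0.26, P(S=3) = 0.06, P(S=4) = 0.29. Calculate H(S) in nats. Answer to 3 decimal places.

H(S) = −Σ p·ln p.
  −(0.39)·ln(0.39) = 0.3672
  −(0.26)·ln(0.26) = 0.3502
  −(0.06)·ln(0.06) = 0.1688
  −(0.29)·ln(0.29) = 0.3590
Sum: 0.3672 + 0.3502 + 0.1688 + 0.3590 = 1.245 nats.

1.245 nats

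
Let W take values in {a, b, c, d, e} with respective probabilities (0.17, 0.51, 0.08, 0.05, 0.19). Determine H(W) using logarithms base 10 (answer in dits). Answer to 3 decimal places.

0.570 dits

H(W) = −Σ p·log₁₀ p.
  −(0.17)·log₁₀(0.17) = 0.1308
  −(0.51)·log₁₀(0.51) = 0.1491
  −(0.08)·log₁₀(0.08) = 0.0878
  −(0.05)·log₁₀(0.05) = 0.0651
  −(0.19)·log₁₀(0.19) = 0.1370
Sum: 0.1308 + 0.1491 + 0.0878 + 0.0651 + 0.1370 = 0.570 dits.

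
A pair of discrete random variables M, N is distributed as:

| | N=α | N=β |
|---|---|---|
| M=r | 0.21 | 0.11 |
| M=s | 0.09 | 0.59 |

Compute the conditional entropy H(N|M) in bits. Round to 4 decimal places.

Marginals: p(M) = (0.3200, 0.6800), p(N) = (0.3000, 0.7000).
H(N|M) = Σ p(M) · H(N|M=·).
  M=r: p=0.3200, H(N|M=r) = 0.9284
  M=s: p=0.6800, H(N|M=s) = 0.5639
Weighted sum = 0.6805 bits.

0.6805 bits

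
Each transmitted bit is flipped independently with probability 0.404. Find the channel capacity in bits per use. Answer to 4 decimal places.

Binary symmetric channel: C = 1 − h₂(ε) where h₂ is the binary entropy function.
h₂(0.404) = −0.404·log₂0.404 − 0.596·log₂0.596 = 0.9732.
C = 1 − 0.9732 = 0.0268 bits per channel use.

0.0268 bits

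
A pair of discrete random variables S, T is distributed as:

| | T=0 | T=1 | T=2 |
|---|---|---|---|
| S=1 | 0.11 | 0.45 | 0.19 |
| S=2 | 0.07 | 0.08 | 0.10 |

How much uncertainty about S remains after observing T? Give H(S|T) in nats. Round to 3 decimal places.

Marginals: p(S) = (0.7500, 0.2500), p(T) = (0.1800, 0.5300, 0.2900).
H(S|T) = Σ p(T) · H(S|T=·).
  T=0: p=0.1800, H(S|T=0) = 0.6682
  T=1: p=0.5300, H(S|T=1) = 0.4243
  T=2: p=0.2900, H(S|T=2) = 0.6442
Weighted sum = 0.532 nats.

0.532 nats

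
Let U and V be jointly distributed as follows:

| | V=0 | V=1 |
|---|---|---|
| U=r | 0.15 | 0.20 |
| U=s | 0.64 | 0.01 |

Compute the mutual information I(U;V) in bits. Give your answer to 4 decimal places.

0.3221 bits

Marginals: p(U) = (0.3500, 0.6500), p(V) = (0.7900, 0.2100).
I(U;V) = Σ p(x,y)·log₂[p(x,y)/(p(x)p(y))].
  (r,0): 0.15·log₂(0.5425) = -0.13235
  (r,1): 0.20·log₂(2.7211) = 0.28884
  (s,0): 0.64·log₂(1.2463) = 0.20333
  (s,1): 0.01·log₂(0.0733) = -0.03771
Sum = 0.3221 bits.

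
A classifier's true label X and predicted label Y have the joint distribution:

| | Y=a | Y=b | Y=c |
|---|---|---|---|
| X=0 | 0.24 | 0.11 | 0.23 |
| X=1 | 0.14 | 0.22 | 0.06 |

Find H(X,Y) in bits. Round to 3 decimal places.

2.453 bits

H(X,Y) = −Σ p(x,y)·log₂ p(x,y) over all 6 cells.
  cell (0,a): −0.24·log₂0.24 = 0.4941
  cell (0,b): −0.11·log₂0.11 = 0.3503
  cell (0,c): −0.23·log₂0.23 = 0.4877
  cell (1,a): −0.14·log₂0.14 = 0.3971
  cell (1,b): −0.22·log₂0.22 = 0.4806
  cell (1,c): −0.06·log₂0.06 = 0.2435
Sum = 2.453 bits.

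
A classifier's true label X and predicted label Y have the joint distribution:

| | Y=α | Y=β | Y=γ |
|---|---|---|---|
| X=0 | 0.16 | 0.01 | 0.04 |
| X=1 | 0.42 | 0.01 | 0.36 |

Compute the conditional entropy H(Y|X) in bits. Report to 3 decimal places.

Marginals: p(X) = (0.2100, 0.7900), p(Y) = (0.5800, 0.0200, 0.4000).
H(Y|X) = Σ p(X) · H(Y|X=·).
  X=0: p=0.2100, H(Y|X=0) = 0.9637
  X=1: p=0.7900, H(Y|X=1) = 1.0811
Weighted sum = 1.056 bits.

1.056 bits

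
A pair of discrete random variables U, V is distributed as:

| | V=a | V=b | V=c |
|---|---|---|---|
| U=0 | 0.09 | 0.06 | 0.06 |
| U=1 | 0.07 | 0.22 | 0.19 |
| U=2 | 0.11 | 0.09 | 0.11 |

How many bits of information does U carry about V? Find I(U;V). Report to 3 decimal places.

Marginals: p(U) = (0.2100, 0.4800, 0.3100), p(V) = (0.2700, 0.3700, 0.3600).
I(U;V) = Σ p(x,y)·log₂[p(x,y)/(p(x)p(y))].
  (0,a): 0.09·log₂(1.5873) = 0.0600
  (0,b): 0.06·log₂(0.7722) = -0.0224
  (0,c): 0.06·log₂(0.7937) = -0.0200
  (1,a): 0.07·log₂(0.5401) = -0.0622
  (1,b): 0.22·log₂(1.2387) = 0.0680
  (1,c): 0.19·log₂(1.0995) = 0.0260
  (2,a): 0.11·log₂(1.3142) = 0.0434
  (2,b): 0.09·log₂(0.7847) = -0.0315
  (2,c): 0.11·log₂(0.9857) = -0.0023
Sum = 0.059 bits.

0.059 bits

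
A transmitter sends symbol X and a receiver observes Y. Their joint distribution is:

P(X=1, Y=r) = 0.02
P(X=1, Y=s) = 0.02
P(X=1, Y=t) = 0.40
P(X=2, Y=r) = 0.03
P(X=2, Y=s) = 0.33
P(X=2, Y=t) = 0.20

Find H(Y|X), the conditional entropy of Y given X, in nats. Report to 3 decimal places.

0.630 nats

Chain rule: H(Y|X) = H(X,Y) − H(X).
Marginals: p(X) = (0.4400, 0.5600), p(Y) = (0.0500, 0.3500, 0.6000).
H(X,Y) = 1.3159 nats; H(X) = 0.6859 nats.
H(Y|X) = 1.3159 − 0.6859 = 0.630 nats.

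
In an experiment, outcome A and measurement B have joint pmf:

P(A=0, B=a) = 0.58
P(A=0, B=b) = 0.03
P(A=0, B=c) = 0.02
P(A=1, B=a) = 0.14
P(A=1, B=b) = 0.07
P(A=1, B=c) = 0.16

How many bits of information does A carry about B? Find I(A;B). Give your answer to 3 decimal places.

0.260 bits

Marginals: p(A) = (0.6300, 0.3700), p(B) = (0.7200, 0.1000, 0.1800).
I(A;B) = Σ p(x,y)·log₂[p(x,y)/(p(x)p(y))].
  (0,a): 0.58·log₂(1.2787) = 0.2057
  (0,b): 0.03·log₂(0.4762) = -0.0321
  (0,c): 0.02·log₂(0.1764) = -0.0501
  (1,a): 0.14·log₂(0.5255) = -0.1299
  (1,b): 0.07·log₂(1.8919) = 0.0644
  (1,c): 0.16·log₂(2.4024) = 0.2023
Sum = 0.260 bits.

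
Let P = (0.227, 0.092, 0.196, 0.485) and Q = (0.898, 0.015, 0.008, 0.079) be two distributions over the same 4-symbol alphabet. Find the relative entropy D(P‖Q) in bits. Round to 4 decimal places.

D(P‖Q) = Σ p·log₂(p/q).
  0.227·log₂(0.227/0.898) = -0.45037
  0.092·log₂(0.092/0.015) = 0.24073
  0.196·log₂(0.196/0.008) = 0.90448
  0.485·log₂(0.485/0.079) = 1.26976
D(P‖Q) = 1.9646 bits.

1.9646 bits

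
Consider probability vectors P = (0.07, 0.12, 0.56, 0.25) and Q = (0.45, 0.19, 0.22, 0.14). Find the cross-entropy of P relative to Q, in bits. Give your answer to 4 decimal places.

2.3006 bits

H(P,Q) = −Σ p·log₂ q.
  −0.07·log₂(0.45) = 0.08064
  −0.12·log₂(0.19) = 0.28751
  −0.56·log₂(0.22) = 1.22328
  −0.25·log₂(0.14) = 0.70913
H(P,Q) = 2.3006 bits.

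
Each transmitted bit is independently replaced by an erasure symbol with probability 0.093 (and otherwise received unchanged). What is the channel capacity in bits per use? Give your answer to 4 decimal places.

Binary erasure channel: capacity C = 1 − ε.
C = 1 − 0.093 = 0.9070 bits per channel use.

0.9070 bits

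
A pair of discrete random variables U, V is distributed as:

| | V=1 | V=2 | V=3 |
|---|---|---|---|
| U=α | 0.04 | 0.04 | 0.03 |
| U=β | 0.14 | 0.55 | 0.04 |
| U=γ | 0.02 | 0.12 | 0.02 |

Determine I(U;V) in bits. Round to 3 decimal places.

Marginals: p(U) = (0.1100, 0.7300, 0.1600), p(V) = (0.2000, 0.7100, 0.0900).
I(U;V) = Σ p(x,y)·log₂[p(x,y)/(p(x)p(y))].
  (α,1): 0.04·log₂(1.8182) = 0.0345
  (α,2): 0.04·log₂(0.5122) = -0.0386
  (α,3): 0.03·log₂(3.0303) = 0.0480
  (β,1): 0.14·log₂(0.9589) = -0.0085
  (β,2): 0.55·log₂(1.0612) = 0.0471
  (β,3): 0.04·log₂(0.6088) = -0.0286
  (γ,1): 0.02·log₂(0.6250) = -0.0136
  (γ,2): 0.12·log₂(1.0563) = 0.0095
  (γ,3): 0.02·log₂(1.3889) = 0.0095
Sum = 0.059 bits.

0.059 bits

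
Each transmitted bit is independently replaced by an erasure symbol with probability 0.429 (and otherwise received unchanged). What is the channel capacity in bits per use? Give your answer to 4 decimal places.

Binary erasure channel: capacity C = 1 − ε.
C = 1 − 0.429 = 0.5710 bits per channel use.

0.5710 bits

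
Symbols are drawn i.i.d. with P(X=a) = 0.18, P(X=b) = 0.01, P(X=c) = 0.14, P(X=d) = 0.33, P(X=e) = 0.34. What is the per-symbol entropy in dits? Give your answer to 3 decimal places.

H(X) = −Σ p·log₁₀ p.
  −(0.18)·log₁₀(0.18) = 0.1341
  −(0.01)·log₁₀(0.01) = 0.0200
  −(0.14)·log₁₀(0.14) = 0.1195
  −(0.33)·log₁₀(0.33) = 0.1589
  −(0.34)·log₁₀(0.34) = 0.1593
Sum: 0.1341 + 0.0200 + 0.1195 + 0.1589 + 0.1593 = 0.592 dits.

0.592 dits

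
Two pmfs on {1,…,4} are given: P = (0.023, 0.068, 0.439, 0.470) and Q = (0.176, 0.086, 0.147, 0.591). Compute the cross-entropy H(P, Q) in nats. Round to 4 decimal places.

1.2957 nats

H(P,Q) = −Σ p·ln q.
  −0.023·ln(0.176) = 0.03996
  −0.068·ln(0.086) = 0.16683
  −0.439·ln(0.147) = 0.84170
  −0.470·ln(0.591) = 0.24719
H(P,Q) = 1.2957 nats.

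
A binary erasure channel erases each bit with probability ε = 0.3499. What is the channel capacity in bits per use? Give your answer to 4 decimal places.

0.6501 bits

Binary erasure channel: capacity C = 1 − ε.
C = 1 − 0.3499 = 0.6501 bits per channel use.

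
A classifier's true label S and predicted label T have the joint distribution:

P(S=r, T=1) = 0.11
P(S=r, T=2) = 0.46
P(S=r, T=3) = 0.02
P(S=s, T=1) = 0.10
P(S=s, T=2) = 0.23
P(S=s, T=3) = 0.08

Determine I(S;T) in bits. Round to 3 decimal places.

0.061 bits

Marginals: p(S) = (0.5900, 0.4100), p(T) = (0.2100, 0.6900, 0.1000).
I(S;T) = Σ p(x,y)·log₂[p(x,y)/(p(x)p(y))].
  (r,1): 0.11·log₂(0.8878) = -0.0189
  (r,2): 0.46·log₂(1.1299) = 0.0811
  (r,3): 0.02·log₂(0.3390) = -0.0312
  (s,1): 0.10·log₂(1.1614) = 0.0216
  (s,2): 0.23·log₂(0.8130) = -0.0687
  (s,3): 0.08·log₂(1.9512) = 0.0772
Sum = 0.061 bits.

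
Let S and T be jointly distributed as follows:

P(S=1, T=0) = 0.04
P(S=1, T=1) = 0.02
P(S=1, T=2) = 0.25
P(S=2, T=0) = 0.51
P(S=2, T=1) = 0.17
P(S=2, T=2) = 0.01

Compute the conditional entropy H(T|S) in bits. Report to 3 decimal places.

0.902 bits

Chain rule: H(T|S) = H(S,T) − H(S).
Marginals: p(S) = (0.3100, 0.6900), p(T) = (0.5500, 0.1900, 0.2600).
H(S,T) = 1.7951 bits; H(S) = 0.8932 bits.
H(T|S) = 1.7951 − 0.8932 = 0.902 bits.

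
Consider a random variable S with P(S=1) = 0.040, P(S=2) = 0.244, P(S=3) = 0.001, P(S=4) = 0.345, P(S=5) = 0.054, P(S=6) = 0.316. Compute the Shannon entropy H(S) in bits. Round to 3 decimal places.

1.975 bits

H(S) = −Σ p·log₂ p.
  −(0.040)·log₂(0.040) = 0.1858
  −(0.244)·log₂(0.244) = 0.4966
  −(0.001)·log₂(0.001) = 0.0100
  −(0.345)·log₂(0.345) = 0.5297
  −(0.054)·log₂(0.054) = 0.2274
  −(0.316)·log₂(0.316) = 0.5252
Sum: 0.1858 + 0.4966 + 0.0100 + 0.5297 + 0.2274 + 0.5252 = 1.975 bits.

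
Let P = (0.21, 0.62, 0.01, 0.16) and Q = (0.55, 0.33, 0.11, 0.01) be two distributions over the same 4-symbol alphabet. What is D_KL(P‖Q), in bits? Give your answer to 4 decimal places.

0.8778 bits

D(P‖Q) = Σ p·log₂(p/q).
  0.21·log₂(0.21/0.55) = -0.29170
  0.62·log₂(0.62/0.33) = 0.56408
  0.01·log₂(0.01/0.11) = -0.03459
  0.16·log₂(0.16/0.01) = 0.64000
D(P‖Q) = 0.8778 bits.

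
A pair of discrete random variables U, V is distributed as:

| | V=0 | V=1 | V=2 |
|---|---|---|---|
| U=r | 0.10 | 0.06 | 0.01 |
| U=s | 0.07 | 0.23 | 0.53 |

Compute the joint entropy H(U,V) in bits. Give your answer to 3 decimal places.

H(U,V) = −Σ p(x,y)·log₂ p(x,y) over all 6 cells.
  cell (r,0): −0.10·log₂0.10 = 0.3322
  cell (r,1): −0.06·log₂0.06 = 0.2435
  cell (r,2): −0.01·log₂0.01 = 0.0664
  cell (s,0): −0.07·log₂0.07 = 0.2686
  cell (s,1): −0.23·log₂0.23 = 0.4877
  cell (s,2): −0.53·log₂0.53 = 0.4854
Sum = 1.884 bits.

1.884 bits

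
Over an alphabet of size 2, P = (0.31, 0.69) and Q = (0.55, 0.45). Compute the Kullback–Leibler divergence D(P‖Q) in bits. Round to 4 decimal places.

D(P‖Q) = Σ p·log₂(p/q).
  0.31·log₂(0.31/0.55) = -0.25642
  0.69·log₂(0.69/0.45) = 0.42550
D(P‖Q) = 0.1691 bits.

0.1691 bits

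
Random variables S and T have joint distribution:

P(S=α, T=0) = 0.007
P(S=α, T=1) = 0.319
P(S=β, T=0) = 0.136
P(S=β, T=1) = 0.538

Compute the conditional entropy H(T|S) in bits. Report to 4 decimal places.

Chain rule: H(T|S) = H(S,T) − H(S).
Marginals: p(S) = (0.3260, 0.6740), p(T) = (0.1430, 0.8570).
H(S,T) = 1.4485 bits; H(S) = 0.9108 bits.
H(T|S) = 1.4485 − 0.9108 = 0.5377 bits.

0.5377 bits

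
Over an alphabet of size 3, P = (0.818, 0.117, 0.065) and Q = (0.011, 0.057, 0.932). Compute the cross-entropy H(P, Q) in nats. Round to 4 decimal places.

H(P,Q) = −Σ p·ln q.
  −0.818·ln(0.011) = 3.68907
  −0.117·ln(0.057) = 0.33517
  −0.065·ln(0.932) = 0.00458
H(P,Q) = 4.0288 nats.

4.0288 nats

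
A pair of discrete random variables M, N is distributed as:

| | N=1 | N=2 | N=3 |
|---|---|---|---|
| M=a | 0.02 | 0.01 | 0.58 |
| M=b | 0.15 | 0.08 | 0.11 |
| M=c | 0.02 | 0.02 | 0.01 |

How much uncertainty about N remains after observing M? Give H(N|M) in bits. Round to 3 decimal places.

Chain rule: H(N|M) = H(M,N) − H(M).
Marginals: p(M) = (0.6100, 0.3400, 0.0500), p(N) = (0.1900, 0.1100, 0.7000).
H(M,N) = 1.9797 bits; H(M) = 1.1803 bits.
H(N|M) = 1.9797 − 1.1803 = 0.799 bits.

0.799 bits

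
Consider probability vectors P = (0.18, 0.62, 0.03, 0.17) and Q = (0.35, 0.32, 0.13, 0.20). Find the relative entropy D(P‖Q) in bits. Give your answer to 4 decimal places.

0.3156 bits

D(P‖Q) = Σ p·log₂(p/q).
  0.18·log₂(0.18/0.35) = -0.17268
  0.62·log₂(0.62/0.32) = 0.59160
  0.03·log₂(0.03/0.13) = -0.06346
  0.17·log₂(0.17/0.20) = -0.03986
D(P‖Q) = 0.3156 bits.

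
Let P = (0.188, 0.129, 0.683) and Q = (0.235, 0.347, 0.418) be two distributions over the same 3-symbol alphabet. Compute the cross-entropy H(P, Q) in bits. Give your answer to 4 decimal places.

1.4493 bits

H(P,Q) = −Σ p·log₂ q.
  −0.188·log₂(0.235) = 0.39278
  −0.129·log₂(0.347) = 0.19698
  −0.683·log₂(0.418) = 0.85950
H(P,Q) = 1.4493 bits.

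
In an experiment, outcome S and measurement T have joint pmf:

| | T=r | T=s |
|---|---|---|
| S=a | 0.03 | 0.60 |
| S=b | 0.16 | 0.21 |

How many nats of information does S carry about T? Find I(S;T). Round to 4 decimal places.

0.1125 nats

Marginals: p(S) = (0.6300, 0.3700), p(T) = (0.1900, 0.8100).
I(S;T) = Σ p(x,y)·ln[p(x,y)/(p(x)p(y))].
  (a,r): 0.03·ln(0.2506) = -0.04151
  (a,s): 0.60·ln(1.1758) = 0.09716
  (b,r): 0.16·ln(2.2760) = 0.13158
  (b,s): 0.21·ln(0.7007) = -0.07469
Sum = 0.1125 nats.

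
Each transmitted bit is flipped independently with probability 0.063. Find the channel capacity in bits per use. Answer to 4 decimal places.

Binary symmetric channel: C = 1 − h₂(ε) where h₂ is the binary entropy function.
h₂(0.063) = −0.063·log₂0.063 − 0.937·log₂0.937 = 0.3392.
C = 1 − 0.3392 = 0.6608 bits per channel use.

0.6608 bits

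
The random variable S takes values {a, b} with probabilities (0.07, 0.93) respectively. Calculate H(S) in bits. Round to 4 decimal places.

0.3659 bits

H(S) = −Σ p·log₂ p.
  −(0.07)·log₂(0.07) = 0.26856
  −(0.93)·log₂(0.93) = 0.09737
Sum: 0.26856 + 0.09737 = 0.3659 bits.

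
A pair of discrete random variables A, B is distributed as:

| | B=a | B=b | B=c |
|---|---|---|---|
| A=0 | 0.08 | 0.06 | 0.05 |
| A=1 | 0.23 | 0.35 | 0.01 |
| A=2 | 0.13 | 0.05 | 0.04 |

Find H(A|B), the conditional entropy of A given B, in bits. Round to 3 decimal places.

1.251 bits

Chain rule: H(A|B) = H(A,B) − H(B).
Marginals: p(A) = (0.1900, 0.5900, 0.2200), p(B) = (0.4400, 0.4600, 0.1000).
H(A,B) = 2.6198 bits; H(B) = 1.3687 bits.
H(A|B) = 2.6198 − 1.3687 = 1.251 bits.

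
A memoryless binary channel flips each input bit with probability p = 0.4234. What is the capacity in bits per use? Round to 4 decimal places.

0.0170 bits

Binary symmetric channel: C = 1 − h₂(ε) where h₂ is the binary entropy function.
h₂(0.4234) = −0.4234·log₂0.4234 − 0.5766·log₂0.5766 = 0.9830.
C = 1 − 0.9830 = 0.0170 bits per channel use.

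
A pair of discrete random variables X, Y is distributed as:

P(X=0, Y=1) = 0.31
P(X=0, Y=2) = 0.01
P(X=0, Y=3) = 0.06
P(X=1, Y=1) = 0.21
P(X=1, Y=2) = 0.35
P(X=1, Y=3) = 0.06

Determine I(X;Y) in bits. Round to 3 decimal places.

0.266 bits

Marginals: p(X) = (0.3800, 0.6200), p(Y) = (0.5200, 0.3600, 0.1200).
I(X;Y) = Σ p(x,y)·log₂[p(x,y)/(p(x)p(y))].
  (0,1): 0.31·log₂(1.5688) = 0.2014
  (0,2): 0.01·log₂(0.0731) = -0.0377
  (0,3): 0.06·log₂(1.3158) = 0.0238
  (1,1): 0.21·log₂(0.6514) = -0.1299
  (1,2): 0.35·log₂(1.5681) = 0.2272
  (1,3): 0.06·log₂(0.8065) = -0.0186
Sum = 0.266 bits.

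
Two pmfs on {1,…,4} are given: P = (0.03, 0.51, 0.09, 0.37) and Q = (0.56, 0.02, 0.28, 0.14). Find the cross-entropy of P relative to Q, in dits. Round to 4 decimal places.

1.2397 dits

H(P,Q) = −Σ p·log₁₀ q.
  −0.03·log₁₀(0.56) = 0.00755
  −0.51·log₁₀(0.02) = 0.86647
  −0.09·log₁₀(0.28) = 0.04976
  −0.37·log₁₀(0.14) = 0.31593
H(P,Q) = 1.2397 dits.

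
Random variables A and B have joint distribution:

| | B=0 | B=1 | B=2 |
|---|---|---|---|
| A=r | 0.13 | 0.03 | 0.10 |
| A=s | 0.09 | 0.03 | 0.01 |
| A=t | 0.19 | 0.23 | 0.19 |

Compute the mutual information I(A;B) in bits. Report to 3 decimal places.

Marginals: p(A) = (0.2600, 0.1300, 0.6100), p(B) = (0.4100, 0.2900, 0.3000).
I(A;B) = H(A) + H(B) − H(A,B).
H(A) = 1.3229, H(B) = 1.5664, H(A,B) = 2.7956.
I(A;B) = 1.3229 + 1.5664 − 2.7956 = 0.094 bits.

0.094 bits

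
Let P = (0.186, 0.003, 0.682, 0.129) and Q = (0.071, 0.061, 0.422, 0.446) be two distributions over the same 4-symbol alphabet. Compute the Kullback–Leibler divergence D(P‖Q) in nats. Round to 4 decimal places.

0.3374 nats

D(P‖Q) = Σ p·ln(p/q).
  0.186·ln(0.186/0.071) = 0.17913
  0.003·ln(0.003/0.061) = -0.00904
  0.682·ln(0.682/0.422) = 0.32738
  0.129·ln(0.129/0.446) = -0.16003
D(P‖Q) = 0.3374 nats.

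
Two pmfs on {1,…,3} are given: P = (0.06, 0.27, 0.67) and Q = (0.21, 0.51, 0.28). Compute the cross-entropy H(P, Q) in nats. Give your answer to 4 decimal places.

1.1283 nats

H(P,Q) = −Σ p·ln q.
  −0.06·ln(0.21) = 0.09364
  −0.27·ln(0.51) = 0.18180
  −0.67·ln(0.28) = 0.85289
H(P,Q) = 1.1283 nats.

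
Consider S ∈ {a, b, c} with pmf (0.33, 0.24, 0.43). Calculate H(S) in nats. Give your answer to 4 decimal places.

H(S) = −Σ p·ln p.
  −(0.33)·ln(0.33) = 0.36586
  −(0.24)·ln(0.24) = 0.34251
  −(0.43)·ln(0.43) = 0.36291
Sum: 0.36586 + 0.34251 + 0.36291 = 1.0713 nats.

1.0713 nats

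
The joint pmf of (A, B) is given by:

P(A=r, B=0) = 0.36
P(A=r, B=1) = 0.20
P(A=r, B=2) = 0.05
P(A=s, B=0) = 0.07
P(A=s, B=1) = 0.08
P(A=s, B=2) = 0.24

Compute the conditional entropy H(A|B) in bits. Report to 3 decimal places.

Chain rule: H(A|B) = H(A,B) − H(B).
Marginals: p(A) = (0.6100, 0.3900), p(B) = (0.4300, 0.2800, 0.2900).
H(A,B) = 2.2653 bits; H(B) = 1.5557 bits.
H(A|B) = 2.2653 − 1.5557 = 0.710 bits.

0.710 bits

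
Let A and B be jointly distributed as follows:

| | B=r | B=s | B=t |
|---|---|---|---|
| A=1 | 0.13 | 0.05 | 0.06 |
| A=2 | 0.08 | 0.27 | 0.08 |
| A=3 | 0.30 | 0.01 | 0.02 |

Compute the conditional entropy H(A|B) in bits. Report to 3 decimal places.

Chain rule: H(A|B) = H(A,B) − H(B).
Marginals: p(A) = (0.2400, 0.4300, 0.3300), p(B) = (0.5100, 0.3300, 0.1600).
H(A,B) = 2.6357 bits; H(B) = 1.4463 bits.
H(A|B) = 2.6357 − 1.4463 = 1.189 bits.

1.189 bits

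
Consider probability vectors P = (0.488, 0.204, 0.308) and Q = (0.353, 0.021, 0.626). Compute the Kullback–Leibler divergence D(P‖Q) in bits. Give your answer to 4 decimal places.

0.5820 bits

D(P‖Q) = Σ p·log₂(p/q).
  0.488·log₂(0.488/0.353) = 0.22800
  0.204·log₂(0.204/0.021) = 0.66914
  0.308·log₂(0.308/0.626) = -0.31516
D(P‖Q) = 0.5820 bits.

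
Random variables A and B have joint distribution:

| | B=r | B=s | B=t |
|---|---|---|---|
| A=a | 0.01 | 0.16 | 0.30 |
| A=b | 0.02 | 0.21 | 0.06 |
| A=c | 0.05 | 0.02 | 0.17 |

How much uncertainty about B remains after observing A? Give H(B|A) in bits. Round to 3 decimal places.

1.079 bits

Chain rule: H(B|A) = H(A,B) − H(A).
Marginals: p(A) = (0.4700, 0.2900, 0.2400), p(B) = (0.0800, 0.3900, 0.5300).
H(A,B) = 2.6033 bits; H(A) = 1.5240 bits.
H(B|A) = 2.6033 − 1.5240 = 1.079 bits.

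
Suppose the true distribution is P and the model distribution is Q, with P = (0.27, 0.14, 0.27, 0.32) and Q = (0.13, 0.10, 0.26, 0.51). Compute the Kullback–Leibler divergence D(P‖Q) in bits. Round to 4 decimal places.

0.1522 bits

D(P‖Q) = Σ p·log₂(p/q).
  0.27·log₂(0.27/0.13) = 0.28470
  0.14·log₂(0.14/0.10) = 0.06796
  0.27·log₂(0.27/0.26) = 0.01470
  0.32·log₂(0.32/0.51) = -0.21518
D(P‖Q) = 0.1522 bits.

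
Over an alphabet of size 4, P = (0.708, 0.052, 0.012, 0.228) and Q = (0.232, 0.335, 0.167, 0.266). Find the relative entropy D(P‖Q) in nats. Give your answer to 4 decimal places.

0.6263 nats

D(P‖Q) = Σ p·ln(p/q).
  0.708·ln(0.708/0.232) = 0.78992
  0.052·ln(0.052/0.335) = -0.09687
  0.012·ln(0.012/0.167) = -0.03160
  0.228·ln(0.228/0.266) = -0.03515
D(P‖Q) = 0.6263 nats.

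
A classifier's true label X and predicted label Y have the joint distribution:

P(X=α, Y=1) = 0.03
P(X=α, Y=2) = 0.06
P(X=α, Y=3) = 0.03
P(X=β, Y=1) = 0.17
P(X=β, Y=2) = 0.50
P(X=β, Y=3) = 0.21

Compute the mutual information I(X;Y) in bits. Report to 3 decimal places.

0.002 bits

Marginals: p(X) = (0.1200, 0.8800), p(Y) = (0.2000, 0.5600, 0.2400).
I(X;Y) = H(X) + H(Y) − H(X,Y).
H(X) = 0.5294, H(Y) = 1.4270, H(X,Y) = 1.9545.
I(X;Y) = 0.5294 + 1.4270 − 1.9545 = 0.002 bits.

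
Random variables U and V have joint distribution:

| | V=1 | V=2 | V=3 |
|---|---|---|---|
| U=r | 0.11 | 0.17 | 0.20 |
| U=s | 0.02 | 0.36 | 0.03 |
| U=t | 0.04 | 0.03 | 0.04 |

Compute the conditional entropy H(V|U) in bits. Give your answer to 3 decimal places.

Chain rule: H(V|U) = H(U,V) − H(U).
Marginals: p(U) = (0.4800, 0.4100, 0.1100), p(V) = (0.1700, 0.5600, 0.2700).
H(U,V) = 2.5678 bits; H(U) = 1.3859 bits.
H(V|U) = 2.5678 − 1.3859 = 1.182 bits.

1.182 bits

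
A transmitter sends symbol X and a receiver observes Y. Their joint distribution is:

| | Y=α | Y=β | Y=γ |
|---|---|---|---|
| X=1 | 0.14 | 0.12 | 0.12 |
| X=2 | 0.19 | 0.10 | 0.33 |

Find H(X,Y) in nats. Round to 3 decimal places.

H(X,Y) = −Σ p(x,y)·ln p(x,y) over all 6 cells.
  cell (1,α): −0.14·ln0.14 = 0.2753
  cell (1,β): −0.12·ln0.12 = 0.2544
  cell (1,γ): −0.12·ln0.12 = 0.2544
  cell (2,α): −0.19·ln0.19 = 0.3155
  cell (2,β): −0.10·ln0.10 = 0.2303
  cell (2,γ): −0.33·ln0.33 = 0.3659
Sum = 1.696 nats.

1.696 nats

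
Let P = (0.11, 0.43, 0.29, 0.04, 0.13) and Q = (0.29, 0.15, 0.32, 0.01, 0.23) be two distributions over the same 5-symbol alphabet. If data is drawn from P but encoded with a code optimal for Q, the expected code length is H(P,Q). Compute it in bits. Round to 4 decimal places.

2.3915 bits

H(P,Q) = −Σ p·log₂ q.
  −0.11·log₂(0.29) = 0.19645
  −0.43·log₂(0.15) = 1.17690
  −0.29·log₂(0.32) = 0.47672
  −0.04·log₂(0.01) = 0.26575
  −0.13·log₂(0.23) = 0.27564
H(P,Q) = 2.3915 bits.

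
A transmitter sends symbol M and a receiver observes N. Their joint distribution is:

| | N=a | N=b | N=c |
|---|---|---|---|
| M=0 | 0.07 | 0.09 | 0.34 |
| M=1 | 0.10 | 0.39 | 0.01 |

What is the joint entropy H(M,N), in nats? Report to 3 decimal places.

H(M,N) = −Σ p(x,y)·ln p(x,y) over all 6 cells.
  cell (0,a): −0.07·ln0.07 = 0.1861
  cell (0,b): −0.09·ln0.09 = 0.2167
  cell (0,c): −0.34·ln0.34 = 0.3668
  cell (1,a): −0.10·ln0.10 = 0.2303
  cell (1,b): −0.39·ln0.39 = 0.3672
  cell (1,c): −0.01·ln0.01 = 0.0461
Sum = 1.413 nats.

1.413 nats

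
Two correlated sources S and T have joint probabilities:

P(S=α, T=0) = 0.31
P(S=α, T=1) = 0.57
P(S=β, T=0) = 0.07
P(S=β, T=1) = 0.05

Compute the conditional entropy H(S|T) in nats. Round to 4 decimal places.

Marginals: p(S) = (0.8800, 0.1200), p(T) = (0.3800, 0.6200).
H(S|T) = Σ p(T) · H(S|T=·).
  T=0: p=0.3800, H(S|T=0) = 0.4777
  T=1: p=0.6200, H(S|T=1) = 0.2803
Weighted sum = 0.3553 nats.

0.3553 nats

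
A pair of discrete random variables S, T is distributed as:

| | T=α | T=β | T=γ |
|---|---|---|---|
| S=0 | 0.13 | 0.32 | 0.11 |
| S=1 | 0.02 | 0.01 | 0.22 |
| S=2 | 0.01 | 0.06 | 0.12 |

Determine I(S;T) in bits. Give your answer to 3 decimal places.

0.299 bits

Marginals: p(S) = (0.5600, 0.2500, 0.1900), p(T) = (0.1600, 0.3900, 0.4500).
I(S;T) = H(S) + H(T) − H(S,T).
H(S) = 1.4237, H(T) = 1.4712, H(S,T) = 2.5959.
I(S;T) = 1.4237 + 1.4712 − 2.5959 = 0.299 bits.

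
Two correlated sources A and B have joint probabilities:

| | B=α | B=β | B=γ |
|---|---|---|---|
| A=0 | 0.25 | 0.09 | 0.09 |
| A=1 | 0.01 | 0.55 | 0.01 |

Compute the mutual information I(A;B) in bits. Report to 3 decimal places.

Marginals: p(A) = (0.4300, 0.5700), p(B) = (0.2600, 0.6400, 0.1000).
I(A;B) = Σ p(x,y)·log₂[p(x,y)/(p(x)p(y))].
  (0,α): 0.25·log₂(2.2361) = 0.2903
  (0,β): 0.09·log₂(0.3270) = -0.1451
  (0,γ): 0.09·log₂(2.0930) = 0.0959
  (1,α): 0.01·log₂(0.0675) = -0.0389
  (1,β): 0.55·log₂(1.5077) = 0.3258
  (1,γ): 0.01·log₂(0.1754) = -0.0251
Sum = 0.503 bits.

0.503 bits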